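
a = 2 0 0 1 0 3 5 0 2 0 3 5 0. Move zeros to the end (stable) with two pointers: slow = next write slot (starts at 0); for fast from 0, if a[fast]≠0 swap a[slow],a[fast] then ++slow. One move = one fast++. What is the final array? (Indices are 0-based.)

[2, 1, 3, 5, 2, 3, 5, 0, 0, 0, 0, 0, 0]

slow=0 fast=0: a[fast]=2≠0 swap→a[0]=2, slow++,fast++
slow=1 fast=1: a[fast]=0, fast++
slow=1 fast=2: a[fast]=0, fast++
slow=1 fast=3: a[fast]=1≠0 swap→a[1]=1, slow++,fast++
slow=2 fast=4: a[fast]=0, fast++
slow=2 fast=5: a[fast]=3≠0 swap→a[2]=3, slow++,fast++
slow=3 fast=6: a[fast]=5≠0 swap→a[3]=5, slow++,fast++
slow=4 fast=7: a[fast]=0, fast++
slow=4 fast=8: a[fast]=2≠0 swap→a[4]=2, slow++,fast++
slow=5 fast=9: a[fast]=0, fast++
slow=5 fast=10: a[fast]=3≠0 swap→a[5]=3, slow++,fast++
slow=6 fast=11: a[fast]=5≠0 swap→a[6]=5, slow++,fast++
slow=7 fast=12: a[fast]=0, fast++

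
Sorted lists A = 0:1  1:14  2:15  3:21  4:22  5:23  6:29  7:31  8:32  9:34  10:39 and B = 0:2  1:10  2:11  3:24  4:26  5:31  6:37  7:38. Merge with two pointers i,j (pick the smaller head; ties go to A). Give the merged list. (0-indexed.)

[1, 2, 10, 11, 14, 15, 21, 22, 23, 24, 26, 29, 31, 31, 32, 34, 37, 38, 39]

i=0 j=0: A[i]=1<=B[j]=2 take 1, i++
i=1 j=0: A[i]=14>B[j]=2 take 2, j++
i=1 j=1: A[i]=14>B[j]=10 take 10, j++
i=1 j=2: A[i]=14>B[j]=11 take 11, j++
i=1 j=3: A[i]=14<=B[j]=24 take 14, i++
i=2 j=3: A[i]=15<=B[j]=24 take 15, i++
i=3 j=3: A[i]=21<=B[j]=24 take 21, i++
i=4 j=3: A[i]=22<=B[j]=24 take 22, i++
i=5 j=3: A[i]=23<=B[j]=24 take 23, i++
i=6 j=3: A[i]=29>B[j]=24 take 24, j++
i=6 j=4: A[i]=29>B[j]=26 take 26, j++
i=6 j=5: A[i]=29<=B[j]=31 take 29, i++
i=7 j=5: A[i]=31<=B[j]=31 take 31, i++
i=8 j=5: A[i]=32>B[j]=31 take 31, j++
i=8 j=6: A[i]=32<=B[j]=37 take 32, i++
i=9 j=6: A[i]=34<=B[j]=37 take 34, i++
i=10 j=6: A[i]=39>B[j]=37 take 37, j++
i=10 j=7: A[i]=39>B[j]=38 take 38, j++
i=10 j=8: B done, take A[i]=39, i++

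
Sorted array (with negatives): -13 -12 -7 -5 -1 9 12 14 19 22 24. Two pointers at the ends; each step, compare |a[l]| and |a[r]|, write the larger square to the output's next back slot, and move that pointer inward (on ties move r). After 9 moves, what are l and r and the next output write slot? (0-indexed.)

[0,10] |-13|<=|24| out[10]=576 → r--
[0,9] |-13|<=|22| out[9]=484 → r--
[0,8] |-13|<=|19| out[8]=361 → r--
[0,7] |-13|<=|14| out[7]=196 → r--
[0,6] |-13|>|12| out[6]=169 → l++
[1,6] |-12|<=|12| out[5]=144 → r--
[1,5] |-12|>|9| out[4]=144 → l++
[2,5] |-7|<=|9| out[3]=81 → r--
[2,4] |-7|>|-1| out[2]=49 → l++

l=3, r=4, next write slot=1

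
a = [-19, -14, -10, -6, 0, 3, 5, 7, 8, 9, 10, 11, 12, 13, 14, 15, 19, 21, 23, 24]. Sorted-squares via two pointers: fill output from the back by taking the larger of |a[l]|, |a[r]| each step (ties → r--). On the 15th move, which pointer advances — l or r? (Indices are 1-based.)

[1,20] |-19|<=|24| out[20]=576 → r--
[1,19] |-19|<=|23| out[19]=529 → r--
[1,18] |-19|<=|21| out[18]=441 → r--
[1,17] |-19|<=|19| out[17]=361 → r--
[1,16] |-19|>|15| out[16]=361 → l++
[2,16] |-14|<=|15| out[15]=225 → r--
[2,15] |-14|<=|14| out[14]=196 → r--
[2,14] |-14|>|13| out[13]=196 → l++
[3,14] |-10|<=|13| out[12]=169 → r--
[3,13] |-10|<=|12| out[11]=144 → r--
[3,12] |-10|<=|11| out[10]=121 → r--
[3,11] |-10|<=|10| out[9]=100 → r--
[3,10] |-10|>|9| out[8]=100 → l++
[4,10] |-6|<=|9| out[7]=81 → r--
[4,9] |-6|<=|8| out[6]=64 → r--

r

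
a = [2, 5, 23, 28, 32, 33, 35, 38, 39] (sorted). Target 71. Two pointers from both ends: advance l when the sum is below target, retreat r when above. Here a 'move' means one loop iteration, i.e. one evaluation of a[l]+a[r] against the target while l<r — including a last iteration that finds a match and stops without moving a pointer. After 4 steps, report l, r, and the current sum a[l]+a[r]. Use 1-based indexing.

l=5, r=9, sum=71

[1,9] 2+39=41 <71 → l++
[2,9] 5+39=44 <71 → l++
[3,9] 23+39=62 <71 → l++
[4,9] 28+39=67 <71 → l++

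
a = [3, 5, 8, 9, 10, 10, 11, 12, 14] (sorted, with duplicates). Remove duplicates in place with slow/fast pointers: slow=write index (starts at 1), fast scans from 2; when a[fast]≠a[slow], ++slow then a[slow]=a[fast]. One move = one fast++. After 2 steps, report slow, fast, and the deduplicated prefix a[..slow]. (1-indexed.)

slow=3, fast=4, prefix=[3, 5, 8]

slow=1 fast=2: a[fast]=5≠a[slow]=3 write a[2]=5, slow++,fast++
slow=2 fast=3: a[fast]=8≠a[slow]=5 write a[3]=8, slow++,fast++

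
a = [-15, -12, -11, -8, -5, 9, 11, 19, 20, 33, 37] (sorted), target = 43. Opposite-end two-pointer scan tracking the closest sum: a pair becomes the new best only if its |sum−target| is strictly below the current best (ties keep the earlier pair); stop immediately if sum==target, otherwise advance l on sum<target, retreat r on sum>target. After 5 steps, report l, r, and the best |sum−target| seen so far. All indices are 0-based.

l=5, r=10, best |Δ|=11

l=0 r=10: -15+37=22 d=21 *, l++
l=1 r=10: -12+37=25 d=18 *, l++
l=2 r=10: -11+37=26 d=17 *, l++
l=3 r=10: -8+37=29 d=14 *, l++
l=4 r=10: -5+37=32 d=11 *, l++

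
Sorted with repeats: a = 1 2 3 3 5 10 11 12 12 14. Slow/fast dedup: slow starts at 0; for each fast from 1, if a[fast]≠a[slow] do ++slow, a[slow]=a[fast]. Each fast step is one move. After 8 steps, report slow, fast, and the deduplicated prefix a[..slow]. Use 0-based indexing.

(s=0,f=1) a[fast]=2≠a[slow]=1 write a[1]=2 → slow++,fast++
(s=1,f=2) a[fast]=3≠a[slow]=2 write a[2]=3 → slow++,fast++
(s=2,f=3) a[fast]=3=a[slow] dup → fast++
(s=2,f=4) a[fast]=5≠a[slow]=3 write a[3]=5 → slow++,fast++
(s=3,f=5) a[fast]=10≠a[slow]=5 write a[4]=10 → slow++,fast++
(s=4,f=6) a[fast]=11≠a[slow]=10 write a[5]=11 → slow++,fast++
(s=5,f=7) a[fast]=12≠a[slow]=11 write a[6]=12 → slow++,fast++
(s=6,f=8) a[fast]=12=a[slow] dup → fast++

slow=6, fast=9, prefix=[1, 2, 3, 5, 10, 11, 12]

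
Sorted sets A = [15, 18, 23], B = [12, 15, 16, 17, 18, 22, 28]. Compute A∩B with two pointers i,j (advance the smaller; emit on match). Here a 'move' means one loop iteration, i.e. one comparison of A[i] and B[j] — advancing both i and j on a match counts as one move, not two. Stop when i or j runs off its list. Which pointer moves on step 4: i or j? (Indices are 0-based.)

j

[i=0,j=0] 15>12 → j++
[i=0,j=1] 15==15 emit → i++,j++
[i=1,j=2] 18>16 → j++
[i=1,j=3] 18>17 → j++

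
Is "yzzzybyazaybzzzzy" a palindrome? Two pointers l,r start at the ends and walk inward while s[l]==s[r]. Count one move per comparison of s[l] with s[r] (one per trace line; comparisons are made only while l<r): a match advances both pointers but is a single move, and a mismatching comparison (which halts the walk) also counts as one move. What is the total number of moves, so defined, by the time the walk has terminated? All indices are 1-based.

5 moves

[1,17] 'y'=='y' → l++,r--
[2,16] 'z'=='z' → l++,r--
[3,15] 'z'=='z' → l++,r--
[4,14] 'z'=='z' → l++,r--
[5,13] 'y'!='z' → stop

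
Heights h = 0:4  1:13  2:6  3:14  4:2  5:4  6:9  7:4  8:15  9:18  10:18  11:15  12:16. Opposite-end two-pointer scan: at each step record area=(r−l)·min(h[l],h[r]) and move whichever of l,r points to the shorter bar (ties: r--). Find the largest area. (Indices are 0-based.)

max area = 143

l=0 r=12: min(4,16)*12=48 best=48 *, l++
l=1 r=12: min(13,16)*11=143 best=143 *, l++
l=2 r=12: min(6,16)*10=60 best=143, l++
l=3 r=12: min(14,16)*9=126 best=143, l++
l=4 r=12: min(2,16)*8=16 best=143, l++
l=5 r=12: min(4,16)*7=28 best=143, l++
l=6 r=12: min(9,16)*6=54 best=143, l++
l=7 r=12: min(4,16)*5=20 best=143, l++
l=8 r=12: min(15,16)*4=60 best=143, l++
l=9 r=12: min(18,16)*3=48 best=143, r--
l=9 r=11: min(18,15)*2=30 best=143, r--
l=9 r=10: min(18,18)*1=18 best=143, r--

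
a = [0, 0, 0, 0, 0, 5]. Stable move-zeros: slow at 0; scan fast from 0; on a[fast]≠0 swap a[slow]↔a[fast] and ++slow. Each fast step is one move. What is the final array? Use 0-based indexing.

(s=0,f=0) a[fast]=0 → fast++
(s=0,f=1) a[fast]=0 → fast++
(s=0,f=2) a[fast]=0 → fast++
(s=0,f=3) a[fast]=0 → fast++
(s=0,f=4) a[fast]=0 → fast++
(s=0,f=5) a[fast]=5≠0 swap→a[0]=5 → slow++,fast++

[5, 0, 0, 0, 0, 0]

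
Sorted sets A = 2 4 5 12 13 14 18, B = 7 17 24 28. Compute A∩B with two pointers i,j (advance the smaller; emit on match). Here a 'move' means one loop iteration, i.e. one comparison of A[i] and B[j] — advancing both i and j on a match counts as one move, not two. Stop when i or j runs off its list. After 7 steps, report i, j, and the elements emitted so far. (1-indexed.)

i=7, j=2, emitted=[]

[i=1,j=1] 2<7 → i++
[i=2,j=1] 4<7 → i++
[i=3,j=1] 5<7 → i++
[i=4,j=1] 12>7 → j++
[i=4,j=2] 12<17 → i++
[i=5,j=2] 13<17 → i++
[i=6,j=2] 14<17 → i++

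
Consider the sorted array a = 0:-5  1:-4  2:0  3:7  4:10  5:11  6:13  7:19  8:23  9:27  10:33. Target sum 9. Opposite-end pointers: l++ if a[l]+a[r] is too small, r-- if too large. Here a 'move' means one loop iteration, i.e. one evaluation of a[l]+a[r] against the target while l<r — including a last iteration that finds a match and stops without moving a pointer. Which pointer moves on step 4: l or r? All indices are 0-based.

r

[0,10] -5+33=28 >9 → r--
[0,9] -5+27=22 >9 → r--
[0,8] -5+23=18 >9 → r--
[0,7] -5+19=14 >9 → r--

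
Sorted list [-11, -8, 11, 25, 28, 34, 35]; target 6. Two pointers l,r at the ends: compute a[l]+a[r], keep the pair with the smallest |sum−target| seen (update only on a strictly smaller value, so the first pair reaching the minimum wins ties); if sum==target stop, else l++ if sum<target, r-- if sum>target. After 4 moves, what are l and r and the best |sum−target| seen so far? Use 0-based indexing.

l=0, r=2, best |Δ|=8

l=0 r=6: -11+35=24 d=18 *, r--
l=0 r=5: -11+34=23 d=17 *, r--
l=0 r=4: -11+28=17 d=11 *, r--
l=0 r=3: -11+25=14 d=8 *, r--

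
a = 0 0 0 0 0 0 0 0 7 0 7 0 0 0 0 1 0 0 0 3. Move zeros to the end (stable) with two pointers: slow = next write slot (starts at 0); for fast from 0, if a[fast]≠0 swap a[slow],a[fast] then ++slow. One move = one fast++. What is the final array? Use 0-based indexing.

[7, 7, 1, 3, 0, 0, 0, 0, 0, 0, 0, 0, 0, 0, 0, 0, 0, 0, 0, 0]

(s=0,f=0) a[fast]=0 → fast++
(s=0,f=1) a[fast]=0 → fast++
(s=0,f=2) a[fast]=0 → fast++
(s=0,f=3) a[fast]=0 → fast++
(s=0,f=4) a[fast]=0 → fast++
(s=0,f=5) a[fast]=0 → fast++
(s=0,f=6) a[fast]=0 → fast++
(s=0,f=7) a[fast]=0 → fast++
(s=0,f=8) a[fast]=7≠0 swap→a[0]=7 → slow++,fast++
(s=1,f=9) a[fast]=0 → fast++
(s=1,f=10) a[fast]=7≠0 swap→a[1]=7 → slow++,fast++
(s=2,f=11) a[fast]=0 → fast++
(s=2,f=12) a[fast]=0 → fast++
(s=2,f=13) a[fast]=0 → fast++
(s=2,f=14) a[fast]=0 → fast++
(s=2,f=15) a[fast]=1≠0 swap→a[2]=1 → slow++,fast++
(s=3,f=16) a[fast]=0 → fast++
(s=3,f=17) a[fast]=0 → fast++
(s=3,f=18) a[fast]=0 → fast++
(s=3,f=19) a[fast]=3≠0 swap→a[3]=3 → slow++,fast++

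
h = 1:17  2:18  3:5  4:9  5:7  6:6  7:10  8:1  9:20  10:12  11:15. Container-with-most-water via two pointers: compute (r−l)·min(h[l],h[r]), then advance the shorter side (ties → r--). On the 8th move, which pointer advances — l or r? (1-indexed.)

l

l=1 r=11: min(17,15)*10=150 best=150 *, r--
l=1 r=10: min(17,12)*9=108 best=150, r--
l=1 r=9: min(17,20)*8=136 best=150, l++
l=2 r=9: min(18,20)*7=126 best=150, l++
l=3 r=9: min(5,20)*6=30 best=150, l++
l=4 r=9: min(9,20)*5=45 best=150, l++
l=5 r=9: min(7,20)*4=28 best=150, l++
l=6 r=9: min(6,20)*3=18 best=150, l++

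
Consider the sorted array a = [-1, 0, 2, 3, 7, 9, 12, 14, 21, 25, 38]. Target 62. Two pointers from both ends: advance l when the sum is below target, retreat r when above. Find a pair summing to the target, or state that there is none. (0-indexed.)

no pair

[0,10] -1+38=37 <62 → l++
[1,10] 0+38=38 <62 → l++
[2,10] 2+38=40 <62 → l++
[3,10] 3+38=41 <62 → l++
[4,10] 7+38=45 <62 → l++
[5,10] 9+38=47 <62 → l++
[6,10] 12+38=50 <62 → l++
[7,10] 14+38=52 <62 → l++
[8,10] 21+38=59 <62 → l++
[9,10] 25+38=63 >62 → r--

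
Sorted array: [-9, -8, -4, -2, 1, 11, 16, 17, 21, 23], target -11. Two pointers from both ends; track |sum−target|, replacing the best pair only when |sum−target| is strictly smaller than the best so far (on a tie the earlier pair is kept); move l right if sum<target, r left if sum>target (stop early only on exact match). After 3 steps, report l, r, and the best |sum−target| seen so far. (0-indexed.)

l=0, r=6, best |Δ|=19

[0,9] -9+23=14 d=25 * → r--
[0,8] -9+21=12 d=23 * → r--
[0,7] -9+17=8 d=19 * → r--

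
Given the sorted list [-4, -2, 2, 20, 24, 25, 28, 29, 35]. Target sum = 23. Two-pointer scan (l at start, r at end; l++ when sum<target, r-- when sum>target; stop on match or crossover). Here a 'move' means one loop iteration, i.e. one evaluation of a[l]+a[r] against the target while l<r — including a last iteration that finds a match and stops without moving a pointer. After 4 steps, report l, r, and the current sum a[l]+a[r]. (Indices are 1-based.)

[1,9] -4+35=31 >23 → r--
[1,8] -4+29=25 >23 → r--
[1,7] -4+28=24 >23 → r--
[1,6] -4+25=21 <23 → l++

l=2, r=6, sum=23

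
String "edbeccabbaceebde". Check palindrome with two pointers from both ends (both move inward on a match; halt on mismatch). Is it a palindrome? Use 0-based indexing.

[0,15] 'e'=='e' → l++,r--
[1,14] 'd'=='d' → l++,r--
[2,13] 'b'=='b' → l++,r--
[3,12] 'e'=='e' → l++,r--
[4,11] 'c'!='e' → stop

not a palindrome (mismatch at 4,11)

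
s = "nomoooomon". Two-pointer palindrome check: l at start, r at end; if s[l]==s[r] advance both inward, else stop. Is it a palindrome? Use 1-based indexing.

[1,10] 'n'=='n' → l++,r--
[2,9] 'o'=='o' → l++,r--
[3,8] 'm'=='m' → l++,r--
[4,7] 'o'=='o' → l++,r--
[5,6] 'o'=='o' → l++,r--

palindrome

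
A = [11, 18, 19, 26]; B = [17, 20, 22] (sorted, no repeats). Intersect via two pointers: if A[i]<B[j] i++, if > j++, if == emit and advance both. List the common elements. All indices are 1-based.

i=1 j=1: 11<17, i++
i=2 j=1: 18>17, j++
i=2 j=2: 18<20, i++
i=3 j=2: 19<20, i++
i=4 j=2: 26>20, j++
i=4 j=3: 26>22, j++

intersection = []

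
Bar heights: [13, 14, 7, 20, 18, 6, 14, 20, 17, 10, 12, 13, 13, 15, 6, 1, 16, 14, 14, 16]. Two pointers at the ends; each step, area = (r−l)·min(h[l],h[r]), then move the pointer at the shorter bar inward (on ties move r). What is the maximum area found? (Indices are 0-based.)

l=0 r=19: min(13,16)*19=247 best=247 *, l++
l=1 r=19: min(14,16)*18=252 best=252 *, l++
l=2 r=19: min(7,16)*17=119 best=252, l++
l=3 r=19: min(20,16)*16=256 best=256 *, r--
l=3 r=18: min(20,14)*15=210 best=256, r--
l=3 r=17: min(20,14)*14=196 best=256, r--
l=3 r=16: min(20,16)*13=208 best=256, r--
l=3 r=15: min(20,1)*12=12 best=256, r--
l=3 r=14: min(20,6)*11=66 best=256, r--
l=3 r=13: min(20,15)*10=150 best=256, r--
l=3 r=12: min(20,13)*9=117 best=256, r--
l=3 r=11: min(20,13)*8=104 best=256, r--
l=3 r=10: min(20,12)*7=84 best=256, r--
l=3 r=9: min(20,10)*6=60 best=256, r--
l=3 r=8: min(20,17)*5=85 best=256, r--
l=3 r=7: min(20,20)*4=80 best=256, r--
l=3 r=6: min(20,14)*3=42 best=256, r--
l=3 r=5: min(20,6)*2=12 best=256, r--
l=3 r=4: min(20,18)*1=18 best=256, r--

max area = 256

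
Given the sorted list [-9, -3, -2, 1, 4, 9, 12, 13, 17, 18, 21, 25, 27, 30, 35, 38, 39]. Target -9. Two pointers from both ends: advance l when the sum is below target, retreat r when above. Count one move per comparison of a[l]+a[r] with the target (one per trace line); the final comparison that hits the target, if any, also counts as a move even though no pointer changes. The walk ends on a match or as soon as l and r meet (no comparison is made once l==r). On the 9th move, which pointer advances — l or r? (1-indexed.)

[1,17] -9+39=30 >-9 → r--
[1,16] -9+38=29 >-9 → r--
[1,15] -9+35=26 >-9 → r--
[1,14] -9+30=21 >-9 → r--
[1,13] -9+27=18 >-9 → r--
[1,12] -9+25=16 >-9 → r--
[1,11] -9+21=12 >-9 → r--
[1,10] -9+18=9 >-9 → r--
[1,9] -9+17=8 >-9 → r--

r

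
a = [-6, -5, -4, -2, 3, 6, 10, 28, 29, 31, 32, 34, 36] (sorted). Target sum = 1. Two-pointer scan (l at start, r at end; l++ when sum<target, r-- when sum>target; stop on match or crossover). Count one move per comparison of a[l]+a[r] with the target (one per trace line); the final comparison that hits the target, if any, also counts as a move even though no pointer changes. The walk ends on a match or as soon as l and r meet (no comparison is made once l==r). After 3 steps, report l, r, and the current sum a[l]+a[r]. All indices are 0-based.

l=0, r=9, sum=25

l=0 r=12: -6+36=30 >1, r--
l=0 r=11: -6+34=28 >1, r--
l=0 r=10: -6+32=26 >1, r--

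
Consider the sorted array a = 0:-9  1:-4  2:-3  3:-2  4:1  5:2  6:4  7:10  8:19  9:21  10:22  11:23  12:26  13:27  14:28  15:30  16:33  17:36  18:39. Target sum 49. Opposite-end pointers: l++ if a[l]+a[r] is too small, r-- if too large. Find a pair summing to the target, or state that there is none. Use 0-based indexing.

(10, 39)

[0,18] -9+39=30 <49 → l++
[1,18] -4+39=35 <49 → l++
[2,18] -3+39=36 <49 → l++
[3,18] -2+39=37 <49 → l++
[4,18] 1+39=40 <49 → l++
[5,18] 2+39=41 <49 → l++
[6,18] 4+39=43 <49 → l++
[7,18] 10+39=49 → found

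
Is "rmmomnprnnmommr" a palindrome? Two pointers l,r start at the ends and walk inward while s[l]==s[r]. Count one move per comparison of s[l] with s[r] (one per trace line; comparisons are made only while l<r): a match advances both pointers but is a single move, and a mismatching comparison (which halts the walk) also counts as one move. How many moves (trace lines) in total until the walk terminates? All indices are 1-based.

l=1 r=15: 'r'=='r', l++,r--
l=2 r=14: 'm'=='m', l++,r--
l=3 r=13: 'm'=='m', l++,r--
l=4 r=12: 'o'=='o', l++,r--
l=5 r=11: 'm'=='m', l++,r--
l=6 r=10: 'n'=='n', l++,r--
l=7 r=9: 'p'!='n', stop

7 moves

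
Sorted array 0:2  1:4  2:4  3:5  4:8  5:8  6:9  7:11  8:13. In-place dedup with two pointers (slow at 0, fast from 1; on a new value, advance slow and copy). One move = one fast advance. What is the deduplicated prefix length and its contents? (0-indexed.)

slow=0 fast=1: a[fast]=4≠a[slow]=2 write a[1]=4, slow++,fast++
slow=1 fast=2: a[fast]=4=a[slow] dup, fast++
slow=1 fast=3: a[fast]=5≠a[slow]=4 write a[2]=5, slow++,fast++
slow=2 fast=4: a[fast]=8≠a[slow]=5 write a[3]=8, slow++,fast++
slow=3 fast=5: a[fast]=8=a[slow] dup, fast++
slow=3 fast=6: a[fast]=9≠a[slow]=8 write a[4]=9, slow++,fast++
slow=4 fast=7: a[fast]=11≠a[slow]=9 write a[5]=11, slow++,fast++
slow=5 fast=8: a[fast]=13≠a[slow]=11 write a[6]=13, slow++,fast++

length 7; prefix = [2, 4, 5, 8, 9, 11, 13]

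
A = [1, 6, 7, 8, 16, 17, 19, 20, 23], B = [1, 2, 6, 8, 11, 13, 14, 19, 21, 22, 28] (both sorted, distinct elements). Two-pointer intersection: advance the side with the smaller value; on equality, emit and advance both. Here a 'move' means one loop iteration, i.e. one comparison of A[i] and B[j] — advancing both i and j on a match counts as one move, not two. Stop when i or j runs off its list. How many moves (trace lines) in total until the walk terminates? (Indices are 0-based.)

[i=0,j=0] 1==1 emit → i++,j++
[i=1,j=1] 6>2 → j++
[i=1,j=2] 6==6 emit → i++,j++
[i=2,j=3] 7<8 → i++
[i=3,j=3] 8==8 emit → i++,j++
[i=4,j=4] 16>11 → j++
[i=4,j=5] 16>13 → j++
[i=4,j=6] 16>14 → j++
[i=4,j=7] 16<19 → i++
[i=5,j=7] 17<19 → i++
[i=6,j=7] 19==19 emit → i++,j++
[i=7,j=8] 20<21 → i++
[i=8,j=8] 23>21 → j++
[i=8,j=9] 23>22 → j++
[i=8,j=10] 23<28 → i++

15 moves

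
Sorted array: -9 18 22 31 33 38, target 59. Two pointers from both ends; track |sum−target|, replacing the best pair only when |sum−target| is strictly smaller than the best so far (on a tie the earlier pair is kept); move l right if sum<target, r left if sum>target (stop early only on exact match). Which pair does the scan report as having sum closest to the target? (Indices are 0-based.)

l=0 r=5: -9+38=29 d=30 *, l++
l=1 r=5: 18+38=56 d=3 *, l++
l=2 r=5: 22+38=60 d=1 *, r--
l=2 r=4: 22+33=55 d=4, l++
l=3 r=4: 31+33=64 d=5, r--

pair (22, 38) with sum 60 (|Δ|=1)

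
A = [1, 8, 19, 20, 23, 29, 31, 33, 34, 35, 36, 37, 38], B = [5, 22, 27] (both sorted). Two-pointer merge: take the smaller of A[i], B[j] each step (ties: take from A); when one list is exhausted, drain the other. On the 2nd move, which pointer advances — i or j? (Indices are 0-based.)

[i=0,j=0] A[i]=1<=B[j]=5 take 1 → i++
[i=1,j=0] A[i]=8>B[j]=5 take 5 → j++

j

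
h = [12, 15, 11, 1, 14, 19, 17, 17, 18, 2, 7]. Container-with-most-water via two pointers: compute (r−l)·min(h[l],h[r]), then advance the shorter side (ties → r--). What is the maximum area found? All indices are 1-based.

l=1 r=11: min(12,7)*10=70 best=70 *, r--
l=1 r=10: min(12,2)*9=18 best=70, r--
l=1 r=9: min(12,18)*8=96 best=96 *, l++
l=2 r=9: min(15,18)*7=105 best=105 *, l++
l=3 r=9: min(11,18)*6=66 best=105, l++
l=4 r=9: min(1,18)*5=5 best=105, l++
l=5 r=9: min(14,18)*4=56 best=105, l++
l=6 r=9: min(19,18)*3=54 best=105, r--
l=6 r=8: min(19,17)*2=34 best=105, r--
l=6 r=7: min(19,17)*1=17 best=105, r--

max area = 105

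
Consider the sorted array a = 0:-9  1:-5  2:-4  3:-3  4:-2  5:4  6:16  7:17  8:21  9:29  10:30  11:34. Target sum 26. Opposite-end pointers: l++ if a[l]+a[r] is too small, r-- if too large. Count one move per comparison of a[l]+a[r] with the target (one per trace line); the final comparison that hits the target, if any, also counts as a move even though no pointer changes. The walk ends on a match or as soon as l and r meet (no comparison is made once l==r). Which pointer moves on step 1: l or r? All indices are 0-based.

l

l=0 r=11: -9+34=25 <26, l++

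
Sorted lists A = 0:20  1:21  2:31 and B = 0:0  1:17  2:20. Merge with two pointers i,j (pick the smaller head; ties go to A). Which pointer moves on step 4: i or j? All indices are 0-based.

i=0 j=0: A[i]=20>B[j]=0 take 0, j++
i=0 j=1: A[i]=20>B[j]=17 take 17, j++
i=0 j=2: A[i]=20<=B[j]=20 take 20, i++
i=1 j=2: A[i]=21>B[j]=20 take 20, j++

j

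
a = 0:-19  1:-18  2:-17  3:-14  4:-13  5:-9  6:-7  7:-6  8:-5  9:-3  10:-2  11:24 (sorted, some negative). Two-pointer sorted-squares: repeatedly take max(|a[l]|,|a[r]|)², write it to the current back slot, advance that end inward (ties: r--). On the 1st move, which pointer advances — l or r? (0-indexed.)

r

l=0 r=11: |-19|<=|24| out[11]=576, r--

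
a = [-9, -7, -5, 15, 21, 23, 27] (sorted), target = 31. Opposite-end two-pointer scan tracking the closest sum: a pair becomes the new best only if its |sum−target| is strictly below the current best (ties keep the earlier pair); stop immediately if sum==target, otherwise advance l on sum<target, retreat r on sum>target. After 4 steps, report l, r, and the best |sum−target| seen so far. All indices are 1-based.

l=4, r=6, best |Δ|=9

l=1 r=7: -9+27=18 d=13 *, l++
l=2 r=7: -7+27=20 d=11 *, l++
l=3 r=7: -5+27=22 d=9 *, l++
l=4 r=7: 15+27=42 d=11, r--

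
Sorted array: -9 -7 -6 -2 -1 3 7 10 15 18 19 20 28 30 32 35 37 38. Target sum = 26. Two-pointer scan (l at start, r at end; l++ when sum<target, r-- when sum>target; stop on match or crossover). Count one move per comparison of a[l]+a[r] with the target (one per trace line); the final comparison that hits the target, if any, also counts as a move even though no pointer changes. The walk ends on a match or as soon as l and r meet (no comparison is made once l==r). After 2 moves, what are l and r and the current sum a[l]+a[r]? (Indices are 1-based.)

l=1 r=18: -9+38=29 >26, r--
l=1 r=17: -9+37=28 >26, r--

l=1, r=16, sum=26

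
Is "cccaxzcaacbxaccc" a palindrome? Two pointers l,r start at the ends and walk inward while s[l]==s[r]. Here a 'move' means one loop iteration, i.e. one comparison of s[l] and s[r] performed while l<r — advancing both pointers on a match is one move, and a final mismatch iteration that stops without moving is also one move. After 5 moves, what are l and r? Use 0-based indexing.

[0,15] 'c'=='c' → l++,r--
[1,14] 'c'=='c' → l++,r--
[2,13] 'c'=='c' → l++,r--
[3,12] 'a'=='a' → l++,r--
[4,11] 'x'=='x' → l++,r--

l=5, r=10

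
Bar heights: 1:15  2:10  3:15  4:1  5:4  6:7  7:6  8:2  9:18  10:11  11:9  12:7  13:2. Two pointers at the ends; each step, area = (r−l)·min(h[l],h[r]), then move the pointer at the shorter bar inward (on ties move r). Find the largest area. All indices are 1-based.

l=1 r=13: min(15,2)*12=24 best=24 *, r--
l=1 r=12: min(15,7)*11=77 best=77 *, r--
l=1 r=11: min(15,9)*10=90 best=90 *, r--
l=1 r=10: min(15,11)*9=99 best=99 *, r--
l=1 r=9: min(15,18)*8=120 best=120 *, l++
l=2 r=9: min(10,18)*7=70 best=120, l++
l=3 r=9: min(15,18)*6=90 best=120, l++
l=4 r=9: min(1,18)*5=5 best=120, l++
l=5 r=9: min(4,18)*4=16 best=120, l++
l=6 r=9: min(7,18)*3=21 best=120, l++
l=7 r=9: min(6,18)*2=12 best=120, l++
l=8 r=9: min(2,18)*1=2 best=120, l++

max area = 120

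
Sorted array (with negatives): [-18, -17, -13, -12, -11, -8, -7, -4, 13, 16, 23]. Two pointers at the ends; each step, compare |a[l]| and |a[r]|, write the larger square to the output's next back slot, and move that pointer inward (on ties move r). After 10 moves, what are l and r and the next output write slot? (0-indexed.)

l=7, r=7, next write slot=0

l=0 r=10: |-18|<=|23| out[10]=529, r--
l=0 r=9: |-18|>|16| out[9]=324, l++
l=1 r=9: |-17|>|16| out[8]=289, l++
l=2 r=9: |-13|<=|16| out[7]=256, r--
l=2 r=8: |-13|<=|13| out[6]=169, r--
l=2 r=7: |-13|>|-4| out[5]=169, l++
l=3 r=7: |-12|>|-4| out[4]=144, l++
l=4 r=7: |-11|>|-4| out[3]=121, l++
l=5 r=7: |-8|>|-4| out[2]=64, l++
l=6 r=7: |-7|>|-4| out[1]=49, l++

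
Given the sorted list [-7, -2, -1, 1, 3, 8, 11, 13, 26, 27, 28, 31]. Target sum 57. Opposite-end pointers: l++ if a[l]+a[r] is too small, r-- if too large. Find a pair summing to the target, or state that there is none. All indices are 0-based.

[0,11] -7+31=24 <57 → l++
[1,11] -2+31=29 <57 → l++
[2,11] -1+31=30 <57 → l++
[3,11] 1+31=32 <57 → l++
[4,11] 3+31=34 <57 → l++
[5,11] 8+31=39 <57 → l++
[6,11] 11+31=42 <57 → l++
[7,11] 13+31=44 <57 → l++
[8,11] 26+31=57 → found

(26, 31)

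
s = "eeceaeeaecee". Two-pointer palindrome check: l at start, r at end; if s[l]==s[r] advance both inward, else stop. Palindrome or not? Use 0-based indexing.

palindrome

l=0 r=11: 'e'=='e', l++,r--
l=1 r=10: 'e'=='e', l++,r--
l=2 r=9: 'c'=='c', l++,r--
l=3 r=8: 'e'=='e', l++,r--
l=4 r=7: 'a'=='a', l++,r--
l=5 r=6: 'e'=='e', l++,r--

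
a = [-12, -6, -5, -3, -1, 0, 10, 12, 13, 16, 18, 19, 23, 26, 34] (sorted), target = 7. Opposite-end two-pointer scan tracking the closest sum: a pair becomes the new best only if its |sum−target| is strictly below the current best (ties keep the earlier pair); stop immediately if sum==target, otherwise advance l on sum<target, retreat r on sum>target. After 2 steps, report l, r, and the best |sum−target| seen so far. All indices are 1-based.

l=1 r=15: -12+34=22 d=15 *, r--
l=1 r=14: -12+26=14 d=7 *, r--

l=1, r=13, best |Δ|=7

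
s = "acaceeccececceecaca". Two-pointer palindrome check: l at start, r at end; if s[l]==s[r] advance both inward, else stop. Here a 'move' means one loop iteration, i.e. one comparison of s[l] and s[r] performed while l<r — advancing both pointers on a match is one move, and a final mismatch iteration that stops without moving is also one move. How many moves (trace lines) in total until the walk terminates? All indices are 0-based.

l=0 r=18: 'a'=='a', l++,r--
l=1 r=17: 'c'=='c', l++,r--
l=2 r=16: 'a'=='a', l++,r--
l=3 r=15: 'c'=='c', l++,r--
l=4 r=14: 'e'=='e', l++,r--
l=5 r=13: 'e'=='e', l++,r--
l=6 r=12: 'c'=='c', l++,r--
l=7 r=11: 'c'=='c', l++,r--
l=8 r=10: 'e'=='e', l++,r--

9 moves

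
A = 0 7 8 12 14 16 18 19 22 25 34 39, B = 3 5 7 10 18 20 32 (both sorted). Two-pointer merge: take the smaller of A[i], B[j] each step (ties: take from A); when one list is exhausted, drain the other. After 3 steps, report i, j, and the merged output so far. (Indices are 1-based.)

i=2, j=3, merged so far=[0, 3, 5]

[i=1,j=1] A[i]=0<=B[j]=3 take 0 → i++
[i=2,j=1] A[i]=7>B[j]=3 take 3 → j++
[i=2,j=2] A[i]=7>B[j]=5 take 5 → j++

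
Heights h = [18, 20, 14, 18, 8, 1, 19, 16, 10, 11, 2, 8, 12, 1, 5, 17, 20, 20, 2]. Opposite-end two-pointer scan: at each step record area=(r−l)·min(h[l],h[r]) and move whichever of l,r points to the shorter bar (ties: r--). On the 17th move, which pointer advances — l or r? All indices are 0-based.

l=0 r=18: min(18,2)*18=36 best=36 *, r--
l=0 r=17: min(18,20)*17=306 best=306 *, l++
l=1 r=17: min(20,20)*16=320 best=320 *, r--
l=1 r=16: min(20,20)*15=300 best=320, r--
l=1 r=15: min(20,17)*14=238 best=320, r--
l=1 r=14: min(20,5)*13=65 best=320, r--
l=1 r=13: min(20,1)*12=12 best=320, r--
l=1 r=12: min(20,12)*11=132 best=320, r--
l=1 r=11: min(20,8)*10=80 best=320, r--
l=1 r=10: min(20,2)*9=18 best=320, r--
l=1 r=9: min(20,11)*8=88 best=320, r--
l=1 r=8: min(20,10)*7=70 best=320, r--
l=1 r=7: min(20,16)*6=96 best=320, r--
l=1 r=6: min(20,19)*5=95 best=320, r--
l=1 r=5: min(20,1)*4=4 best=320, r--
l=1 r=4: min(20,8)*3=24 best=320, r--
l=1 r=3: min(20,18)*2=36 best=320, r--

r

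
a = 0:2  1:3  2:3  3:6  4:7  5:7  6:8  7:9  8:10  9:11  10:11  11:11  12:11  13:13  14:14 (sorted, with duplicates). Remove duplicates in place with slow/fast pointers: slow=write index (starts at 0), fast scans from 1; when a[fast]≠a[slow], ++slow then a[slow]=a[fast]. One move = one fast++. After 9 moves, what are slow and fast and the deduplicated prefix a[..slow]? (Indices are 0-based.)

slow=7, fast=10, prefix=[2, 3, 6, 7, 8, 9, 10, 11]

(s=0,f=1) a[fast]=3≠a[slow]=2 write a[1]=3 → slow++,fast++
(s=1,f=2) a[fast]=3=a[slow] dup → fast++
(s=1,f=3) a[fast]=6≠a[slow]=3 write a[2]=6 → slow++,fast++
(s=2,f=4) a[fast]=7≠a[slow]=6 write a[3]=7 → slow++,fast++
(s=3,f=5) a[fast]=7=a[slow] dup → fast++
(s=3,f=6) a[fast]=8≠a[slow]=7 write a[4]=8 → slow++,fast++
(s=4,f=7) a[fast]=9≠a[slow]=8 write a[5]=9 → slow++,fast++
(s=5,f=8) a[fast]=10≠a[slow]=9 write a[6]=10 → slow++,fast++
(s=6,f=9) a[fast]=11≠a[slow]=10 write a[7]=11 → slow++,fast++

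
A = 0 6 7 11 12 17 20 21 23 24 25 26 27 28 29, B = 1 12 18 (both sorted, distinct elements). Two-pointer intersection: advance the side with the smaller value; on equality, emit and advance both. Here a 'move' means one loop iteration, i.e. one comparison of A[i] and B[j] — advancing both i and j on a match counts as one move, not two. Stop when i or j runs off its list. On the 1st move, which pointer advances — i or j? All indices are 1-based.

i

i=1 j=1: 0<1, i++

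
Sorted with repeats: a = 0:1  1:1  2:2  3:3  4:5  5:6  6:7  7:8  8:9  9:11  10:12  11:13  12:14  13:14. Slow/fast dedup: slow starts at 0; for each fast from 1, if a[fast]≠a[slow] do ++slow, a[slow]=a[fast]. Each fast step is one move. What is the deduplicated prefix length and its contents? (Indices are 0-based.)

length 12; prefix = [1, 2, 3, 5, 6, 7, 8, 9, 11, 12, 13, 14]

(s=0,f=1) a[fast]=1=a[slow] dup → fast++
(s=0,f=2) a[fast]=2≠a[slow]=1 write a[1]=2 → slow++,fast++
(s=1,f=3) a[fast]=3≠a[slow]=2 write a[2]=3 → slow++,fast++
(s=2,f=4) a[fast]=5≠a[slow]=3 write a[3]=5 → slow++,fast++
(s=3,f=5) a[fast]=6≠a[slow]=5 write a[4]=6 → slow++,fast++
(s=4,f=6) a[fast]=7≠a[slow]=6 write a[5]=7 → slow++,fast++
(s=5,f=7) a[fast]=8≠a[slow]=7 write a[6]=8 → slow++,fast++
(s=6,f=8) a[fast]=9≠a[slow]=8 write a[7]=9 → slow++,fast++
(s=7,f=9) a[fast]=11≠a[slow]=9 write a[8]=11 → slow++,fast++
(s=8,f=10) a[fast]=12≠a[slow]=11 write a[9]=12 → slow++,fast++
(s=9,f=11) a[fast]=13≠a[slow]=12 write a[10]=13 → slow++,fast++
(s=10,f=12) a[fast]=14≠a[slow]=13 write a[11]=14 → slow++,fast++
(s=11,f=13) a[fast]=14=a[slow] dup → fast++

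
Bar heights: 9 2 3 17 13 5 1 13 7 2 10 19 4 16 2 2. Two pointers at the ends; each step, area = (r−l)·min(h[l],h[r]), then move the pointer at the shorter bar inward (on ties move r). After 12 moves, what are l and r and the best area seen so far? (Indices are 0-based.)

l=8, r=11, best area=160

l=0 r=15: min(9,2)*15=30 best=30 *, r--
l=0 r=14: min(9,2)*14=28 best=30, r--
l=0 r=13: min(9,16)*13=117 best=117 *, l++
l=1 r=13: min(2,16)*12=24 best=117, l++
l=2 r=13: min(3,16)*11=33 best=117, l++
l=3 r=13: min(17,16)*10=160 best=160 *, r--
l=3 r=12: min(17,4)*9=36 best=160, r--
l=3 r=11: min(17,19)*8=136 best=160, l++
l=4 r=11: min(13,19)*7=91 best=160, l++
l=5 r=11: min(5,19)*6=30 best=160, l++
l=6 r=11: min(1,19)*5=5 best=160, l++
l=7 r=11: min(13,19)*4=52 best=160, l++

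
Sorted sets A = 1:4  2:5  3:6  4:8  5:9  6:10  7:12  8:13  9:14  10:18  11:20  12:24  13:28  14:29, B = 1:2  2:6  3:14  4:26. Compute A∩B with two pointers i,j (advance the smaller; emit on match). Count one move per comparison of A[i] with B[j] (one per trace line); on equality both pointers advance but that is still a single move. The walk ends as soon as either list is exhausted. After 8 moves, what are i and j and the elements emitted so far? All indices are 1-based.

i=8, j=3, emitted=[6]

[i=1,j=1] 4>2 → j++
[i=1,j=2] 4<6 → i++
[i=2,j=2] 5<6 → i++
[i=3,j=2] 6==6 emit → i++,j++
[i=4,j=3] 8<14 → i++
[i=5,j=3] 9<14 → i++
[i=6,j=3] 10<14 → i++
[i=7,j=3] 12<14 → i++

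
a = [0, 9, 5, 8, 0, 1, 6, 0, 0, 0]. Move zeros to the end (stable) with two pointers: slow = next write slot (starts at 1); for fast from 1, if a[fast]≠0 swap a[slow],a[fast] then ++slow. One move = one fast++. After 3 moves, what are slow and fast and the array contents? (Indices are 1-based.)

slow=3, fast=4, a=[9, 5, 0, 8, 0, 1, 6, 0, 0, 0]

(s=1,f=1) a[fast]=0 → fast++
(s=1,f=2) a[fast]=9≠0 swap→a[1]=9 → slow++,fast++
(s=2,f=3) a[fast]=5≠0 swap→a[2]=5 → slow++,fast++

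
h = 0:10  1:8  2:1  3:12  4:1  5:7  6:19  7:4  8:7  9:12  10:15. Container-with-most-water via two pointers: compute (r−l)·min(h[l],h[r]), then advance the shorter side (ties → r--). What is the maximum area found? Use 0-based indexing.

l=0 r=10: min(10,15)*10=100 best=100 *, l++
l=1 r=10: min(8,15)*9=72 best=100, l++
l=2 r=10: min(1,15)*8=8 best=100, l++
l=3 r=10: min(12,15)*7=84 best=100, l++
l=4 r=10: min(1,15)*6=6 best=100, l++
l=5 r=10: min(7,15)*5=35 best=100, l++
l=6 r=10: min(19,15)*4=60 best=100, r--
l=6 r=9: min(19,12)*3=36 best=100, r--
l=6 r=8: min(19,7)*2=14 best=100, r--
l=6 r=7: min(19,4)*1=4 best=100, r--

max area = 100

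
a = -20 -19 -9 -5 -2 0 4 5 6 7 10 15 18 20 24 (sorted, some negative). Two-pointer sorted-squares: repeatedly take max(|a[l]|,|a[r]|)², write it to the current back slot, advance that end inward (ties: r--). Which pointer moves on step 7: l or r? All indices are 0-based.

r

[0,14] |-20|<=|24| out[14]=576 → r--
[0,13] |-20|<=|20| out[13]=400 → r--
[0,12] |-20|>|18| out[12]=400 → l++
[1,12] |-19|>|18| out[11]=361 → l++
[2,12] |-9|<=|18| out[10]=324 → r--
[2,11] |-9|<=|15| out[9]=225 → r--
[2,10] |-9|<=|10| out[8]=100 → r--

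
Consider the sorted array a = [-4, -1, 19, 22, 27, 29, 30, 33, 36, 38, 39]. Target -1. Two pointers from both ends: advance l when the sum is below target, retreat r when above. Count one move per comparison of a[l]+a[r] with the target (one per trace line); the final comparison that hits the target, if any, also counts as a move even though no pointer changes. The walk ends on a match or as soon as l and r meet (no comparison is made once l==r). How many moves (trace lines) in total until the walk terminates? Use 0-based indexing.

[0,10] -4+39=35 >-1 → r--
[0,9] -4+38=34 >-1 → r--
[0,8] -4+36=32 >-1 → r--
[0,7] -4+33=29 >-1 → r--
[0,6] -4+30=26 >-1 → r--
[0,5] -4+29=25 >-1 → r--
[0,4] -4+27=23 >-1 → r--
[0,3] -4+22=18 >-1 → r--
[0,2] -4+19=15 >-1 → r--
[0,1] -4+-1=-5 <-1 → l++

10 moves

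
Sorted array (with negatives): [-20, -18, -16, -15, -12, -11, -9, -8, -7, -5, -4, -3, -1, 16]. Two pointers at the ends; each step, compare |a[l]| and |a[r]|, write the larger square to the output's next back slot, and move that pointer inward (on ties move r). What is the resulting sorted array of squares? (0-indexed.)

[1, 9, 16, 25, 49, 64, 81, 121, 144, 225, 256, 256, 324, 400]

l=0 r=13: |-20|>|16| out[13]=400, l++
l=1 r=13: |-18|>|16| out[12]=324, l++
l=2 r=13: |-16|<=|16| out[11]=256, r--
l=2 r=12: |-16|>|-1| out[10]=256, l++
l=3 r=12: |-15|>|-1| out[9]=225, l++
l=4 r=12: |-12|>|-1| out[8]=144, l++
l=5 r=12: |-11|>|-1| out[7]=121, l++
l=6 r=12: |-9|>|-1| out[6]=81, l++
l=7 r=12: |-8|>|-1| out[5]=64, l++
l=8 r=12: |-7|>|-1| out[4]=49, l++
l=9 r=12: |-5|>|-1| out[3]=25, l++
l=10 r=12: |-4|>|-1| out[2]=16, l++
l=11 r=12: |-3|>|-1| out[1]=9, l++
l=12 r=12: |-1|<=|-1| out[0]=1, r--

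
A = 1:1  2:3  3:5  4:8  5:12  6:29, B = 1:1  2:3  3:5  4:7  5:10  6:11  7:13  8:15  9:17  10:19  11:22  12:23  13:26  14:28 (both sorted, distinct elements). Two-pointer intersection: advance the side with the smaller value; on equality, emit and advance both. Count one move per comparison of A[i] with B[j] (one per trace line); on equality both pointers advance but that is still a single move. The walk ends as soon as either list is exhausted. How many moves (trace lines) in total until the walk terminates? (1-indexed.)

16 moves

[i=1,j=1] 1==1 emit → i++,j++
[i=2,j=2] 3==3 emit → i++,j++
[i=3,j=3] 5==5 emit → i++,j++
[i=4,j=4] 8>7 → j++
[i=4,j=5] 8<10 → i++
[i=5,j=5] 12>10 → j++
[i=5,j=6] 12>11 → j++
[i=5,j=7] 12<13 → i++
[i=6,j=7] 29>13 → j++
[i=6,j=8] 29>15 → j++
[i=6,j=9] 29>17 → j++
[i=6,j=10] 29>19 → j++
[i=6,j=11] 29>22 → j++
[i=6,j=12] 29>23 → j++
[i=6,j=13] 29>26 → j++
[i=6,j=14] 29>28 → j++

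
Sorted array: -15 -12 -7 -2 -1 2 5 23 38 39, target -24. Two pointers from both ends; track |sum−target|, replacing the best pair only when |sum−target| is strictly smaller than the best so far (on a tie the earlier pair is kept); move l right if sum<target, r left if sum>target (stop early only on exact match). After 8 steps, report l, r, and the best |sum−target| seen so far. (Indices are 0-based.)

l=0 r=9: -15+39=24 d=48 *, r--
l=0 r=8: -15+38=23 d=47 *, r--
l=0 r=7: -15+23=8 d=32 *, r--
l=0 r=6: -15+5=-10 d=14 *, r--
l=0 r=5: -15+2=-13 d=11 *, r--
l=0 r=4: -15+-1=-16 d=8 *, r--
l=0 r=3: -15+-2=-17 d=7 *, r--
l=0 r=2: -15+-7=-22 d=2 *, r--

l=0, r=1, best |Δ|=2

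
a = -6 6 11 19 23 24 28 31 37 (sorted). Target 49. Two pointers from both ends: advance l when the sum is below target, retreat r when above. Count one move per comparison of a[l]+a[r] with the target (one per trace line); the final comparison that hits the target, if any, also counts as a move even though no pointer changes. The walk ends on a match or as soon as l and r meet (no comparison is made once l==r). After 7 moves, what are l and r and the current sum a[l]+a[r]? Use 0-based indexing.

l=0 r=8: -6+37=31 <49, l++
l=1 r=8: 6+37=43 <49, l++
l=2 r=8: 11+37=48 <49, l++
l=3 r=8: 19+37=56 >49, r--
l=3 r=7: 19+31=50 >49, r--
l=3 r=6: 19+28=47 <49, l++
l=4 r=6: 23+28=51 >49, r--

l=4, r=5, sum=47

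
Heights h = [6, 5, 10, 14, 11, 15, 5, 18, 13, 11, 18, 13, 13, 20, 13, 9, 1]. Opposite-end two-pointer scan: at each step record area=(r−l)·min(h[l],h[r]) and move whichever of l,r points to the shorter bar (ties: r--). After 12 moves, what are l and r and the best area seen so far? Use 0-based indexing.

l=9, r=13, best area=143

l=0 r=16: min(6,1)*16=16 best=16 *, r--
l=0 r=15: min(6,9)*15=90 best=90 *, l++
l=1 r=15: min(5,9)*14=70 best=90, l++
l=2 r=15: min(10,9)*13=117 best=117 *, r--
l=2 r=14: min(10,13)*12=120 best=120 *, l++
l=3 r=14: min(14,13)*11=143 best=143 *, r--
l=3 r=13: min(14,20)*10=140 best=143, l++
l=4 r=13: min(11,20)*9=99 best=143, l++
l=5 r=13: min(15,20)*8=120 best=143, l++
l=6 r=13: min(5,20)*7=35 best=143, l++
l=7 r=13: min(18,20)*6=108 best=143, l++
l=8 r=13: min(13,20)*5=65 best=143, l++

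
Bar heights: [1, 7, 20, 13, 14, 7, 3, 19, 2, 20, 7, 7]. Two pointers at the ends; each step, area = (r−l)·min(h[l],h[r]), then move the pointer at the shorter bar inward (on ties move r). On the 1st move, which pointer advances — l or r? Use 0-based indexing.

l

l=0 r=11: min(1,7)*11=11 best=11 *, l++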